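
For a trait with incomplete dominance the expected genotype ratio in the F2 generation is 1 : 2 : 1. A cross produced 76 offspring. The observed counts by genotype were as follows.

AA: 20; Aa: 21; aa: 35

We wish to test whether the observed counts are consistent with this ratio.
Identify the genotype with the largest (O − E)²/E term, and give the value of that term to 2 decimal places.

aa, 13.47

Ratio total = 4. Expected counts: 76×1/4 = 19, 76×2/4 = 38, 76×1/4 = 19.
AA: (20 − 19)²/19 = 1/19 = 0.053
Aa: (21 − 38)²/38 = 289/38 = 7.605
aa: (35 − 19)²/19 = 256/19 = 13.474
The largest term is for aa: 13.47.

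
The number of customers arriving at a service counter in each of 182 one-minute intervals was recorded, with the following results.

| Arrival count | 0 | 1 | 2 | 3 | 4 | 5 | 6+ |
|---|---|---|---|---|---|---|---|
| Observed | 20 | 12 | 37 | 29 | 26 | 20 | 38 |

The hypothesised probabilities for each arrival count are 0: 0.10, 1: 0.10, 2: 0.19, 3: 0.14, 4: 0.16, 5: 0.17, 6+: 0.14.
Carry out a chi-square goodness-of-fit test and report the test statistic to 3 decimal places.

Expected counts E_i = n·p_i: 182×0.10 = 18.2, 182×0.10 = 18.2, 182×0.19 = 34.58, 182×0.14 = 25.48, 182×0.16 = 29.12, 182×0.17 = 30.94, 182×0.14 = 25.48.
0: (20 − 18.2)²/18.2 = 3.24/18.2 = 0.1780
1: (12 − 18.2)²/18.2 = 38.44/18.2 = 2.1121
2: (37 − 34.58)²/34.58 = 5.8564/34.58 = 0.1694
3: (29 − 25.48)²/25.48 = 12.3904/25.48 = 0.4863
4: (26 − 29.12)²/29.12 = 9.7344/29.12 = 0.3343
5: (20 − 30.94)²/30.94 = 119.6836/30.94 = 3.8682
6+: (38 − 25.48)²/25.48 = 156.7504/25.48 = 6.1519
Sum = 13.300

13.300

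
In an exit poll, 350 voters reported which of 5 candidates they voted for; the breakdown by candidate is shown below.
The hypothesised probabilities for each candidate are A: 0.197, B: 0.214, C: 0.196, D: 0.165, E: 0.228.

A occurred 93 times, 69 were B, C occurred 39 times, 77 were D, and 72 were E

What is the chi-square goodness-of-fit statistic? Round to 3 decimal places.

28.805

Expected counts E_i = n·p_i: 350×0.197 = 68.95, 350×0.214 = 74.9, 350×0.196 = 68.6, 350×0.165 = 57.75, 350×0.228 = 79.8.
cat         O        E   (O−E)²/E
A          93    68.95     8.3887
B          69     74.9     0.4648
C          39     68.6    12.7720
D          77    57.75     6.4167
E          72     79.8     0.7624
Sum = 28.805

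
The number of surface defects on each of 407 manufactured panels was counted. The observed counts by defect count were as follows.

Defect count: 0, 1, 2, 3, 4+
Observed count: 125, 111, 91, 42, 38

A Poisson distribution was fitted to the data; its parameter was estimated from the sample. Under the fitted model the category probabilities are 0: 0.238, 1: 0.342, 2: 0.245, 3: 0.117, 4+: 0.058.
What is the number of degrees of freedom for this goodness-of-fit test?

There are k = 5 categories and 1 parameter estimated from the data, so df = 5 − 1 − 1 = 3.

3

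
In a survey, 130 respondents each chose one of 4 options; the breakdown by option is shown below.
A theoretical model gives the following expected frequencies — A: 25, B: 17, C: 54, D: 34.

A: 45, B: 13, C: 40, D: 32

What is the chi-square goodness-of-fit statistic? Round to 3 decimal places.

χ² = (45−25)²/25 + (13−17)²/17 + (40−54)²/54 + (32−34)²/34
   = 16.0000 + 0.9412 + 3.6296 + 0.1176
Sum = 20.688

20.688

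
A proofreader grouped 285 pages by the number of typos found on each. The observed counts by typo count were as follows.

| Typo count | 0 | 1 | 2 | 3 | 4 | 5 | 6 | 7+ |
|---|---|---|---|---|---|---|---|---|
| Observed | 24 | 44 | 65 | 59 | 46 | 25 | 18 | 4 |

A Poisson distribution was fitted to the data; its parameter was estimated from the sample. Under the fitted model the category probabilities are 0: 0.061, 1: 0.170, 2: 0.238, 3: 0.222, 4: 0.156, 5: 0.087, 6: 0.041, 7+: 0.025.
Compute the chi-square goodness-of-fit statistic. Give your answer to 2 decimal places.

8.17

Expected counts E_i = n·p_i: 285×0.061 = 17.385, 285×0.170 = 48.45, 285×0.238 = 67.83, 285×0.222 = 63.27, 285×0.156 = 44.46, 285×0.087 = 24.795, 285×0.041 = 11.685, 285×0.025 = 7.125.
0: (24 − 17.385)²/17.385 = 43.758225/17.385 = 2.517
1: (44 − 48.45)²/48.45 = 19.8025/48.45 = 0.409
2: (65 − 67.83)²/67.83 = 8.0089/67.83 = 0.118
3: (59 − 63.27)²/63.27 = 18.2329/63.27 = 0.288
4: (46 − 44.46)²/44.46 = 2.3716/44.46 = 0.053
5: (25 − 24.795)²/24.795 = 0.042025/24.795 = 0.002
6: (18 − 11.685)²/11.685 = 39.879225/11.685 = 3.413
7+: (4 − 7.125)²/7.125 = 9.765625/7.125 = 1.371
Sum = 8.17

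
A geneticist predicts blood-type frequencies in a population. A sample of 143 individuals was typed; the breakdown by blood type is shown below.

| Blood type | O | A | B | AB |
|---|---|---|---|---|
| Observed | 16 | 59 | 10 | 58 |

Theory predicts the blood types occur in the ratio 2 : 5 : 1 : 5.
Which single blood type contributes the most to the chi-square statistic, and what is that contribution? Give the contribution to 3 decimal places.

Ratio total = 13. Expected counts: 143×2/13 = 22, 143×5/13 = 55, 143×1/13 = 11, 143×5/13 = 55.
cat         O        E   (O−E)²/E
O          16       22     1.6364
A          59       55     0.2909
B          10       11     0.0909
AB         58       55     0.1636
The largest term is for O: 1.636.

O, 1.636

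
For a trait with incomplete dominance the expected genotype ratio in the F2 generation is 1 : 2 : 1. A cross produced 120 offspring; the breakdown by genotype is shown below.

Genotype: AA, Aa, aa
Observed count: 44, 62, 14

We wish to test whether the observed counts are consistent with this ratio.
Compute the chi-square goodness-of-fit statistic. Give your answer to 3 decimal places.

15.133

Ratio total = 4. Expected counts: 120×1/4 = 30, 120×2/4 = 60, 120×1/4 = 30.
χ² = (44−30)²/30 + (62−60)²/60 + (14−30)²/30
   = 6.5333 + 0.0667 + 8.5333
Sum = 15.133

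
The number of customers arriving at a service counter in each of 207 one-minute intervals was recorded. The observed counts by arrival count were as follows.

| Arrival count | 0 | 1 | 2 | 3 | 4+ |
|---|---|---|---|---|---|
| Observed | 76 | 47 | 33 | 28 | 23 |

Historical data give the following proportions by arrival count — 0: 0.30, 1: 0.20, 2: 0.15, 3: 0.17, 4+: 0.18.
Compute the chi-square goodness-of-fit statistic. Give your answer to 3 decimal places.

Expected counts E_i = n·p_i: 207×0.30 = 62.1, 207×0.20 = 41.4, 207×0.15 = 31.05, 207×0.17 = 35.19, 207×0.18 = 37.26.
0: (76 − 62.1)²/62.1 = 193.21/62.1 = 3.1113
1: (47 − 41.4)²/41.4 = 31.36/41.4 = 0.7575
2: (33 − 31.05)²/31.05 = 3.8025/31.05 = 0.1225
3: (28 − 35.19)²/35.19 = 51.6961/35.19 = 1.4691
4+: (23 − 37.26)²/37.26 = 203.3476/37.26 = 5.4575
Sum = 10.918

10.918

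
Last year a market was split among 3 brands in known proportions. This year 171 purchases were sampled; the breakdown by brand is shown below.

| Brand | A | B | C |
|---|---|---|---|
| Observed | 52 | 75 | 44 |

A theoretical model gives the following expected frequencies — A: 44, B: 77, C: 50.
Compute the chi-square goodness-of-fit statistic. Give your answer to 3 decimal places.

2.226

cat         O        E   (O−E)²/E
A          52       44     1.4545
B          75       77     0.0519
C          44       50     0.7200
Sum = 2.226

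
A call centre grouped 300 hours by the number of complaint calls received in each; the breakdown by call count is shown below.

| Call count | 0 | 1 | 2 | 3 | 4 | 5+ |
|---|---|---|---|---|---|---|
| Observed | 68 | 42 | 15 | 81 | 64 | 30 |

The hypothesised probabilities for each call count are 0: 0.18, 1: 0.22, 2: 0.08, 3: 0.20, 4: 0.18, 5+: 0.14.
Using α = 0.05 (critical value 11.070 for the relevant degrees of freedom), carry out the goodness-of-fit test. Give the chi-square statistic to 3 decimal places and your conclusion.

Expected counts E_i = n·p_i: 300×0.18 = 54, 300×0.22 = 66, 300×0.08 = 24, 300×0.20 = 60, 300×0.18 = 54, 300×0.14 = 42.
χ² = (68−54)²/54 + (42−66)²/66 + (15−24)²/24 + (81−60)²/60 + (64−54)²/54 + (30−42)²/42
   = 3.6296 + 8.7273 + 3.3750 + 7.3500 + 1.8519 + 3.4286
Sum = 28.362
df = 5. Since 28.362 > 11.070, we reject H₀.

28.362; reject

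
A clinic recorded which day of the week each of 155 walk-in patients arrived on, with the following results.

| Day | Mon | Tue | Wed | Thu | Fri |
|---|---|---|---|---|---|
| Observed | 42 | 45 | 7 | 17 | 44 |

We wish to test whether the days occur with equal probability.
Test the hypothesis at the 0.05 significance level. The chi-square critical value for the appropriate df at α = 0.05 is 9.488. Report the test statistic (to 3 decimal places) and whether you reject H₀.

Expected count for each of the 5 categories: 155/5 = 31.
χ² = (42−31)²/31 + (45−31)²/31 + (7−31)²/31 + (17−31)²/31 + (44−31)²/31
   = 3.9032 + 6.3226 + 18.5806 + 6.3226 + 5.4516
Sum = 40.581
df = 4. Since 40.581 > 9.488, we reject H₀.

40.581; reject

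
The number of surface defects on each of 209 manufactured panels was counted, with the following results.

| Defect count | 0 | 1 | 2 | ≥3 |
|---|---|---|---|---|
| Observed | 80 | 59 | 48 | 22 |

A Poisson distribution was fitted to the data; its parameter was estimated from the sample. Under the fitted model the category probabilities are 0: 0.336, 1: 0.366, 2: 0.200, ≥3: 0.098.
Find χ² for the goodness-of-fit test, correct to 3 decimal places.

6.394

Expected counts E_i = n·p_i: 209×0.336 = 70.224, 209×0.366 = 76.494, 209×0.200 = 41.8, 209×0.098 = 20.482.
χ² = (80−70.224)²/70.224 + (59−76.494)²/76.494 + (48−41.8)²/41.8 + (22−20.482)²/20.482
   = 1.3609 + 4.0008 + 0.9196 + 0.1125
Sum = 6.394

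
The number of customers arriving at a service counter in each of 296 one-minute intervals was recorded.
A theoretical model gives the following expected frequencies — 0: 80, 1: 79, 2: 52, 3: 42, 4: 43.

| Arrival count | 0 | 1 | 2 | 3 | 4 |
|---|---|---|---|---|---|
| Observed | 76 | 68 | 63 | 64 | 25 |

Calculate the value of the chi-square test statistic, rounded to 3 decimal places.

0: (76 − 80)²/80 = 16/80 = 0.2000
1: (68 − 79)²/79 = 121/79 = 1.5316
2: (63 − 52)²/52 = 121/52 = 2.3269
3: (64 − 42)²/42 = 484/42 = 11.5238
4: (25 − 43)²/43 = 324/43 = 7.5349
Sum = 23.117

23.117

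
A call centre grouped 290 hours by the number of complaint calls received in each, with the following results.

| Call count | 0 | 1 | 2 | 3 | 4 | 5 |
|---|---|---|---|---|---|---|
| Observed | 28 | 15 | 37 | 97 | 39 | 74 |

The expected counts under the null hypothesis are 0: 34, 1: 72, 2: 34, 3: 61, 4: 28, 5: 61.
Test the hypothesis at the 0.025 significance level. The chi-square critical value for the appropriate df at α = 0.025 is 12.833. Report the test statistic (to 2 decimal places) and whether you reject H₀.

74.79; reject

χ² = (28−34)²/34 + (15−72)²/72 + (37−34)²/34 + (97−61)²/61 + (39−28)²/28 + (74−61)²/61
   = 1.059 + 45.125 + 0.265 + 21.246 + 4.321 + 2.770
Sum = 74.79
df = 5. Since 74.79 > 12.833, we reject H₀.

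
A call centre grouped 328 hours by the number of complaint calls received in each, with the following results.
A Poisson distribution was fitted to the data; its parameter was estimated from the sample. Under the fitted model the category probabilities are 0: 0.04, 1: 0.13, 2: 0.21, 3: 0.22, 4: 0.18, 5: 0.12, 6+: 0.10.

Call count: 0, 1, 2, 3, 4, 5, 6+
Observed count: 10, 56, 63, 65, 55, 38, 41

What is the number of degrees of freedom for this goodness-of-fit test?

There are k = 7 categories and 1 parameter estimated from the data, so df = 7 − 1 − 1 = 5.

5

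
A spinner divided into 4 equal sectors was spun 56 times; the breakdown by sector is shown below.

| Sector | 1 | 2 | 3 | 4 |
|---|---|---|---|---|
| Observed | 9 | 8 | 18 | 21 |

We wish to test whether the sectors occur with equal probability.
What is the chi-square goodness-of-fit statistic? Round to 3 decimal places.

Expected count for each of the 4 categories: 56/4 = 14.
cat         O        E   (O−E)²/E
1           9       14     1.7857
2           8       14     2.5714
3          18       14     1.1429
4          21       14     3.5000
Sum = 9.000

9.000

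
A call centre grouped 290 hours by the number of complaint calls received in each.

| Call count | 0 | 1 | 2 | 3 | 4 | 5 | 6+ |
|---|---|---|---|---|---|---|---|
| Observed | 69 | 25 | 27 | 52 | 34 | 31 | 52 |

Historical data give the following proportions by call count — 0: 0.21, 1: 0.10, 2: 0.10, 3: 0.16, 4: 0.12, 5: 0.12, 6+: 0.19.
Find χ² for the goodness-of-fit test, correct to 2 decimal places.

3.05

Expected counts E_i = n·p_i: 290×0.21 = 60.9, 290×0.10 = 29, 290×0.10 = 29, 290×0.16 = 46.4, 290×0.12 = 34.8, 290×0.12 = 34.8, 290×0.19 = 55.1.
cat         O        E   (O−E)²/E
0          69     60.9      1.077
1          25       29      0.552
2          27       29      0.138
3          52     46.4      0.676
4          34     34.8      0.018
5          31     34.8      0.415
6+         52     55.1      0.174
Sum = 3.05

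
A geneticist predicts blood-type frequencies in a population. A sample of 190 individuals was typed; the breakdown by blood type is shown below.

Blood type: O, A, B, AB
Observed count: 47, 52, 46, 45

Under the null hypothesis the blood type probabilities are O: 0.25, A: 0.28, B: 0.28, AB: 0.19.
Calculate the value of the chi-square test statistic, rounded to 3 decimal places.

Expected counts E_i = n·p_i: 190×0.25 = 47.5, 190×0.28 = 53.2, 190×0.28 = 53.2, 190×0.19 = 36.1.
χ² = (47−47.5)²/47.5 + (52−53.2)²/53.2 + (46−53.2)²/53.2 + (45−36.1)²/36.1
   = 0.0053 + 0.0271 + 0.9744 + 2.1942
Sum = 3.201

3.201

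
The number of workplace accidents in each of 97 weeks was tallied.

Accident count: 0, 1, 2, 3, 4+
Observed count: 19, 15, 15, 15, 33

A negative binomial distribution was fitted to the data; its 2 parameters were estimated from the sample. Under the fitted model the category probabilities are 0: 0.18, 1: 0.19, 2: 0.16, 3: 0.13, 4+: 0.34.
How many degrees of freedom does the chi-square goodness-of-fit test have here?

2

There are k = 5 categories and 2 parameters estimated from the data, so df = 5 − 1 − 2 = 2.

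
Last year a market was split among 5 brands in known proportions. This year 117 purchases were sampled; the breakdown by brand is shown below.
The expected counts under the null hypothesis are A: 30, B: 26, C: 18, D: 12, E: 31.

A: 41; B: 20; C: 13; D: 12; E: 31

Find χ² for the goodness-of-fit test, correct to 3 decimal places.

6.807

cat         O        E   (O−E)²/E
A          41       30     4.0333
B          20       26     1.3846
C          13       18     1.3889
D          12       12     0.0000
E          31       31     0.0000
Sum = 6.807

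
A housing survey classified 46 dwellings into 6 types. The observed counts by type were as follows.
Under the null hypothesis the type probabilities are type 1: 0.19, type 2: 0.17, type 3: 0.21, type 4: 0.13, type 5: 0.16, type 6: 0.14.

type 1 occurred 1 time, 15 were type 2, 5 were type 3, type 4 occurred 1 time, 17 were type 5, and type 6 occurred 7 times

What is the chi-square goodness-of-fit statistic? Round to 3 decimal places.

Expected counts E_i = n·p_i: 46×0.19 = 8.74, 46×0.17 = 7.82, 46×0.21 = 9.66, 46×0.13 = 5.98, 46×0.16 = 7.36, 46×0.14 = 6.44.
type 1: (1 − 8.74)²/8.74 = 59.9076/8.74 = 6.8544
type 2: (15 − 7.82)²/7.82 = 51.5524/7.82 = 6.5924
type 3: (5 − 9.66)²/9.66 = 21.7156/9.66 = 2.2480
type 4: (1 − 5.98)²/5.98 = 24.8004/5.98 = 4.1472
type 5: (17 − 7.36)²/7.36 = 92.9296/7.36 = 12.6263
type 6: (7 − 6.44)²/6.44 = 0.3136/6.44 = 0.0487
Sum = 32.517

32.517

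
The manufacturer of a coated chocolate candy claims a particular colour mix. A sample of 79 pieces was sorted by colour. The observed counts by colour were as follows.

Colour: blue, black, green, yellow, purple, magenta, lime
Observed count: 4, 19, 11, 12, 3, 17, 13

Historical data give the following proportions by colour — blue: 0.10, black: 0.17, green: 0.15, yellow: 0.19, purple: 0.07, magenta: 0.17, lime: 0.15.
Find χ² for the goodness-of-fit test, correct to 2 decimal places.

7.12

Expected counts E_i = n·p_i: 79×0.10 = 7.9, 79×0.17 = 13.43, 79×0.15 = 11.85, 79×0.19 = 15.01, 79×0.07 = 5.53, 79×0.17 = 13.43, 79×0.15 = 11.85.
χ² = (4−7.9)²/7.9 + (19−13.43)²/13.43 + (11−11.85)²/11.85 + (12−15.01)²/15.01 + (3−5.53)²/5.53 + (17−13.43)²/13.43 + (13−11.85)²/11.85
   = 1.925 + 2.310 + 0.061 + 0.604 + 1.157 + 0.949 + 0.112
Sum = 7.12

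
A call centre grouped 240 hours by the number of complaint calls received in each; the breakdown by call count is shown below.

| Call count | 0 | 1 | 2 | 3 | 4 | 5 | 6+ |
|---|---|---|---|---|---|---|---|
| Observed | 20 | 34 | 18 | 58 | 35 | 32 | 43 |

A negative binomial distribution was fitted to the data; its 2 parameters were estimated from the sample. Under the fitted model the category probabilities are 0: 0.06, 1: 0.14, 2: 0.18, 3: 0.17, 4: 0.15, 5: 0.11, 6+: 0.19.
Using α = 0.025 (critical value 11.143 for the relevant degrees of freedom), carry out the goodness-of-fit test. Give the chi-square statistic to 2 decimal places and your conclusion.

25.50; reject

Expected counts E_i = n·p_i: 240×0.06 = 14.4, 240×0.14 = 33.6, 240×0.18 = 43.2, 240×0.17 = 40.8, 240×0.15 = 36, 240×0.11 = 26.4, 240×0.19 = 45.6.
0: (20 − 14.4)²/14.4 = 31.36/14.4 = 2.178
1: (34 − 33.6)²/33.6 = 0.16/33.6 = 0.005
2: (18 − 43.2)²/43.2 = 635.04/43.2 = 14.700
3: (58 − 40.8)²/40.8 = 295.84/40.8 = 7.251
4: (35 − 36)²/36 = 1/36 = 0.028
5: (32 − 26.4)²/26.4 = 31.36/26.4 = 1.188
6+: (43 − 45.6)²/45.6 = 6.76/45.6 = 0.148
Sum = 25.50
df = 4. Since 25.50 > 11.143, we reject H₀.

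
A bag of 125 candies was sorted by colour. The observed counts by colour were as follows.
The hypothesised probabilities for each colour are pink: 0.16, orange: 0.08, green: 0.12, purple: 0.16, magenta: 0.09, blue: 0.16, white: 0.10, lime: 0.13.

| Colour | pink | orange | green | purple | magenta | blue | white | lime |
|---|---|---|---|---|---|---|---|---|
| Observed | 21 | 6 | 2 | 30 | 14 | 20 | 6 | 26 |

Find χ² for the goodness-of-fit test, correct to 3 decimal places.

Expected counts E_i = n·p_i: 125×0.16 = 20, 125×0.08 = 10, 125×0.12 = 15, 125×0.16 = 20, 125×0.09 = 11.25, 125×0.16 = 20, 125×0.10 = 12.5, 125×0.13 = 16.25.
cat          O        E   (O−E)²/E
pink        21       20     0.0500
orange       6       10     1.6000
green        2       15    11.2667
purple      30       20     5.0000
magenta     14    11.25     0.6722
blue        20       20     0.0000
white        6     12.5     3.3800
lime        26    16.25     5.8500
Sum = 27.819

27.819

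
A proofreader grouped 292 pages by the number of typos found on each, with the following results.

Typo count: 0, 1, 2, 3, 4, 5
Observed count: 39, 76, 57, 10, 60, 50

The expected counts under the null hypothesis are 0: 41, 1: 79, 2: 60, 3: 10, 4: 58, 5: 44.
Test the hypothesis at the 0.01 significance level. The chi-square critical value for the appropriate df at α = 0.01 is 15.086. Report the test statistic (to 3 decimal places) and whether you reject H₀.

0: (39 − 41)²/41 = 4/41 = 0.0976
1: (76 − 79)²/79 = 9/79 = 0.1139
2: (57 − 60)²/60 = 9/60 = 0.1500
3: (10 − 10)²/10 = 0/10 = 0.0000
4: (60 − 58)²/58 = 4/58 = 0.0690
5: (50 − 44)²/44 = 36/44 = 0.8182
Sum = 1.249
df = 5. Since 1.249 < 15.086, we do not reject H₀.

1.249; do not reject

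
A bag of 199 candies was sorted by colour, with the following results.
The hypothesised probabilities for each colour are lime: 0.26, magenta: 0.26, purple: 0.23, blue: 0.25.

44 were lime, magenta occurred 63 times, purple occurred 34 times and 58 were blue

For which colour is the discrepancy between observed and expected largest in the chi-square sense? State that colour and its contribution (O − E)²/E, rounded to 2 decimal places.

Expected counts E_i = n·p_i: 199×0.26 = 51.74, 199×0.26 = 51.74, 199×0.23 = 45.77, 199×0.25 = 49.75.
cat          O        E   (O−E)²/E
lime        44    51.74      1.158
magenta     63    51.74      2.450
purple      34    45.77      3.027
blue        58    49.75      1.368
The largest term is for purple: 3.03.

purple, 3.03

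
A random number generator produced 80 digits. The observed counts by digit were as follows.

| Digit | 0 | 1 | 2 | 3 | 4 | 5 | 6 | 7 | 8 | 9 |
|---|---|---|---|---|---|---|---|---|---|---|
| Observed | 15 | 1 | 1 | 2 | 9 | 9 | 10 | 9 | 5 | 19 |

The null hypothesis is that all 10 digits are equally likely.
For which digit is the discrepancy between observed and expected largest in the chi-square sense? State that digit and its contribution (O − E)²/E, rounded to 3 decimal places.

Expected count for each of the 10 categories: 80/10 = 8.
cat         O        E   (O−E)²/E
0          15        8     6.1250
1           1        8     6.1250
2           1        8     6.1250
3           2        8     4.5000
4           9        8     0.1250
5           9        8     0.1250
6          10        8     0.5000
7           9        8     0.1250
8           5        8     1.1250
9          19        8    15.1250
The largest term is for 9: 15.125.

9, 15.125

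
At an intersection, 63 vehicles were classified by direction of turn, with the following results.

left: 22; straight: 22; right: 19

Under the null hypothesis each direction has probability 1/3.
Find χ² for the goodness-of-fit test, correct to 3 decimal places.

Under H₀ each category has probability 1/3, so each expected count is 63/3 = 21.
χ² = (22−21)²/21 + (22−21)²/21 + (19−21)²/21
   = 0.0476 + 0.0476 + 0.1905
Sum = 0.286

0.286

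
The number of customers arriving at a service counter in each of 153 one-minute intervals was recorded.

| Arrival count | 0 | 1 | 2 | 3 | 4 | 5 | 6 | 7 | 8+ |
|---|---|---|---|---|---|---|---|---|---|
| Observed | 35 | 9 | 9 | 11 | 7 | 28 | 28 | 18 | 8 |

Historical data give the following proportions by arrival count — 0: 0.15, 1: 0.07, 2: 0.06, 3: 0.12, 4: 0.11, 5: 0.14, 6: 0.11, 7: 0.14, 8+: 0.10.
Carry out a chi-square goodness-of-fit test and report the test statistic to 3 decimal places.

Expected counts E_i = n·p_i: 153×0.15 = 22.95, 153×0.07 = 10.71, 153×0.06 = 9.18, 153×0.12 = 18.36, 153×0.11 = 16.83, 153×0.14 = 21.42, 153×0.11 = 16.83, 153×0.14 = 21.42, 153×0.10 = 15.3.
χ² = (35−22.95)²/22.95 + (9−10.71)²/10.71 + (9−9.18)²/9.18 + (11−18.36)²/18.36 + (7−16.83)²/16.83 + (28−21.42)²/21.42 + (28−16.83)²/16.83 + (18−21.42)²/21.42 + (8−15.3)²/15.3
   = 6.3269 + 0.2730 + 0.0035 + 2.9504 + 5.7415 + 2.0213 + 7.4135 + 0.5461 + 3.4830
Sum = 28.759

28.759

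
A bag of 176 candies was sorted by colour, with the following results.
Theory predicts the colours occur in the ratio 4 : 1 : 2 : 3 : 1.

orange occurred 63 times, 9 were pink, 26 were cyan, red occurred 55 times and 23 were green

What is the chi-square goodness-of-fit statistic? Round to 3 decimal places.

8.286

Ratio total = 11. Expected counts: 176×4/11 = 64, 176×1/11 = 16, 176×2/11 = 32, 176×3/11 = 48, 176×1/11 = 16.
χ² = (63−64)²/64 + (9−16)²/16 + (26−32)²/32 + (55−48)²/48 + (23−16)²/16
   = 0.0156 + 3.0625 + 1.1250 + 1.0208 + 3.0625
Sum = 8.286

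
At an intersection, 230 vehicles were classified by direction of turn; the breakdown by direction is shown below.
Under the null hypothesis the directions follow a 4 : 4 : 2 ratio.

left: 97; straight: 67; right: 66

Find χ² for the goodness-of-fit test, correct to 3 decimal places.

Ratio total = 10. Expected counts: 230×4/10 = 92, 230×4/10 = 92, 230×2/10 = 46.
χ² = (97−92)²/92 + (67−92)²/92 + (66−46)²/46
   = 0.2717 + 6.7935 + 8.6957
Sum = 15.761

15.761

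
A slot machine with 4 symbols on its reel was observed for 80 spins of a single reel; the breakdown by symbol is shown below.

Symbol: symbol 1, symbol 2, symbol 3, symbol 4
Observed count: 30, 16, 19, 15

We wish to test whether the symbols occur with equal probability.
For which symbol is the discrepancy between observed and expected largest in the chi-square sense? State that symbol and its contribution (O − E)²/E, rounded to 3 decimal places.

symbol 1, 5.000

Under H₀ each category has probability 1/4, so each expected count is 80/4 = 20.
cat           O        E   (O−E)²/E
symbol 1     30       20     5.0000
symbol 2     16       20     0.8000
symbol 3     19       20     0.0500
symbol 4     15       20     1.2500
The largest term is for symbol 1: 5.000.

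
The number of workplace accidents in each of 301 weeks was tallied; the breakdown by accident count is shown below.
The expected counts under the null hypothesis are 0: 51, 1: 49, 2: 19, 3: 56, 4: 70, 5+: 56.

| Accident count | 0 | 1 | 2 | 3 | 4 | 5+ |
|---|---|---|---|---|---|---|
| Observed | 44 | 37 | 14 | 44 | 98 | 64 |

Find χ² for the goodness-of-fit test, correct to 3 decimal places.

20.130

0: (44 − 51)²/51 = 49/51 = 0.9608
1: (37 − 49)²/49 = 144/49 = 2.9388
2: (14 − 19)²/19 = 25/19 = 1.3158
3: (44 − 56)²/56 = 144/56 = 2.5714
4: (98 − 70)²/70 = 784/70 = 11.2000
5+: (64 − 56)²/56 = 64/56 = 1.1429
Sum = 20.130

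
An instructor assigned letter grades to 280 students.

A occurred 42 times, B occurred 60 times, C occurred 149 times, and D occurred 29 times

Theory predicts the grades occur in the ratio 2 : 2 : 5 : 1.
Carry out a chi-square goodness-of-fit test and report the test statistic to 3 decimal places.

4.400

Ratio total = 10. Expected counts: 280×2/10 = 56, 280×2/10 = 56, 280×5/10 = 140, 280×1/10 = 28.
cat         O        E   (O−E)²/E
A          42       56     3.5000
B          60       56     0.2857
C         149      140     0.5786
D          29       28     0.0357
Sum = 4.400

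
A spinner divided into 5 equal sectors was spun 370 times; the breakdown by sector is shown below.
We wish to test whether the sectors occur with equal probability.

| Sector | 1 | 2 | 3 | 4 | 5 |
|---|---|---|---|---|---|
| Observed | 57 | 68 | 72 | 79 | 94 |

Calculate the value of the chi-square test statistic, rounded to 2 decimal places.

Expected count for each of the 5 categories: 370/5 = 74.
χ² = (57−74)²/74 + (68−74)²/74 + (72−74)²/74 + (79−74)²/74 + (94−74)²/74
   = 3.905 + 0.486 + 0.054 + 0.338 + 5.405
Sum = 10.19

10.19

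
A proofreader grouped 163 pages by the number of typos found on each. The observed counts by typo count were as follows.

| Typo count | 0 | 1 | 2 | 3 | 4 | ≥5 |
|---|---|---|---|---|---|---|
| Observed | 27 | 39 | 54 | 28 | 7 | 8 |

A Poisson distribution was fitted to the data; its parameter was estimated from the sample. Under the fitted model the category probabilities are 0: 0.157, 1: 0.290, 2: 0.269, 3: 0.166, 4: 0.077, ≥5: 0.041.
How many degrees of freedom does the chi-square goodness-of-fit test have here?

4

There are k = 6 categories and 1 parameter estimated from the data, so df = 6 − 1 − 1 = 4.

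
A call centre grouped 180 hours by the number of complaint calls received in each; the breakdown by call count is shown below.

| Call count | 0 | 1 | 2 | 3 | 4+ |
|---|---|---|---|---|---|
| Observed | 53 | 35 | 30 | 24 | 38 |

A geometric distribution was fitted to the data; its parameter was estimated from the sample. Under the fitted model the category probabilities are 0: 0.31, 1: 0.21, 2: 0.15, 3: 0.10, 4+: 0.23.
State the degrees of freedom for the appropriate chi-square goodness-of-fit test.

3

There are k = 5 categories and 1 parameter estimated from the data, so df = 5 − 1 − 1 = 3.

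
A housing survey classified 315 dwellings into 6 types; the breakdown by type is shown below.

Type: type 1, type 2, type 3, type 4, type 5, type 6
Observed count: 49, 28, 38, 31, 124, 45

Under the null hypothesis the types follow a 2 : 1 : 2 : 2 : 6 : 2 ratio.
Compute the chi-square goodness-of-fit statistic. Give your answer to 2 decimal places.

7.01

Ratio total = 15. Expected counts: 315×2/15 = 42, 315×1/15 = 21, 315×2/15 = 42, 315×2/15 = 42, 315×6/15 = 126, 315×2/15 = 42.
type 1: (49 − 42)²/42 = 49/42 = 1.167
type 2: (28 − 21)²/21 = 49/21 = 2.333
type 3: (38 − 42)²/42 = 16/42 = 0.381
type 4: (31 − 42)²/42 = 121/42 = 2.881
type 5: (124 − 126)²/126 = 4/126 = 0.032
type 6: (45 − 42)²/42 = 9/42 = 0.214
Sum = 7.01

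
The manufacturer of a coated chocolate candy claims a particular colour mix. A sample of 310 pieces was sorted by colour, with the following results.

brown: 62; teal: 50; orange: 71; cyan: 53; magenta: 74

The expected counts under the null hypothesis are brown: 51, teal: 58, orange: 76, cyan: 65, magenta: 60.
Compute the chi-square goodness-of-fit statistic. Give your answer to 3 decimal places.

brown: (62 − 51)²/51 = 121/51 = 2.3725
teal: (50 − 58)²/58 = 64/58 = 1.1034
orange: (71 − 76)²/76 = 25/76 = 0.3289
cyan: (53 − 65)²/65 = 144/65 = 2.2154
magenta: (74 − 60)²/60 = 196/60 = 3.2667
Sum = 9.287

9.287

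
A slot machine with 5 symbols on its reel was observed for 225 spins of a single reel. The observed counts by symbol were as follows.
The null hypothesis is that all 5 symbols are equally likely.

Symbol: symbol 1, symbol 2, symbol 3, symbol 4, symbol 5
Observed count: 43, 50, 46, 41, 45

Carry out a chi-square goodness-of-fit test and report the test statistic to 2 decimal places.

1.02

Under H₀ each category has probability 1/5, so each expected count is 225/5 = 45.
symbol 1: (43 − 45)²/45 = 4/45 = 0.089
symbol 2: (50 − 45)²/45 = 25/45 = 0.556
symbol 3: (46 − 45)²/45 = 1/45 = 0.022
symbol 4: (41 − 45)²/45 = 16/45 = 0.356
symbol 5: (45 − 45)²/45 = 0/45 = 0.000
Sum = 1.02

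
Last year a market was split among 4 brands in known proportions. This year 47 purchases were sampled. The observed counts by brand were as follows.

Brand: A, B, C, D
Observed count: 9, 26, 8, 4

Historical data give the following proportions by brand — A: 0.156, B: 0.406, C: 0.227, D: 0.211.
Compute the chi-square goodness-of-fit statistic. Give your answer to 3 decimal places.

Expected counts E_i = n·p_i: 47×0.156 = 7.332, 47×0.406 = 19.082, 47×0.227 = 10.669, 47×0.211 = 9.917.
cat         O        E   (O−E)²/E
A           9    7.332     0.3795
B          26   19.082     2.5081
C           8   10.669     0.6677
D           4    9.917     3.5304
Sum = 7.086

7.086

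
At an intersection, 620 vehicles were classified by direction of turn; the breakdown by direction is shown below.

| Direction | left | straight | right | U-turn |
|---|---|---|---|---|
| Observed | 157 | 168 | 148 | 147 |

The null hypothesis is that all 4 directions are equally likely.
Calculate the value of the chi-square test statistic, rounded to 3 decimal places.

Under H₀ each category has probability 1/4, so each expected count is 620/4 = 155.
cat           O        E   (O−E)²/E
left        157      155     0.0258
straight    168      155     1.0903
right       148      155     0.3161
U-turn      147      155     0.4129
Sum = 1.845

1.845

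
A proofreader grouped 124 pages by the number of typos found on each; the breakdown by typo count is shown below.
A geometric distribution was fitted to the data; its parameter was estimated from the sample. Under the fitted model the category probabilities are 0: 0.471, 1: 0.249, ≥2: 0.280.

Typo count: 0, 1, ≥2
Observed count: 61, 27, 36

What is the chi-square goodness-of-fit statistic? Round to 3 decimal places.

0.649

Expected counts E_i = n·p_i: 124×0.471 = 58.404, 124×0.249 = 30.876, 124×0.280 = 34.72.
0: (61 − 58.404)²/58.404 = 6.739216/58.404 = 0.1154
1: (27 − 30.876)²/30.876 = 15.023376/30.876 = 0.4866
≥2: (36 − 34.72)²/34.72 = 1.6384/34.72 = 0.0472
Sum = 0.649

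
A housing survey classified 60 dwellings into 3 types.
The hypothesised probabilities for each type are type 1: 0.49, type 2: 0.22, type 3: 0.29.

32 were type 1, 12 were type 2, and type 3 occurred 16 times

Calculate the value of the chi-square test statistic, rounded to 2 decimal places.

0.45

Expected counts E_i = n·p_i: 60×0.49 = 29.4, 60×0.22 = 13.2, 60×0.29 = 17.4.
cat         O        E   (O−E)²/E
type 1     32     29.4      0.230
type 2     12     13.2      0.109
type 3     16     17.4      0.113
Sum = 0.45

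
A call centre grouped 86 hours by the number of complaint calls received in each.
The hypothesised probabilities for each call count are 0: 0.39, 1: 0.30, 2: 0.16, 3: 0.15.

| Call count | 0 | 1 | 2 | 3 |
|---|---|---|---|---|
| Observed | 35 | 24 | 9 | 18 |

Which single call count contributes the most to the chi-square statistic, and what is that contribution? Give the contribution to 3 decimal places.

3, 2.016

Expected counts E_i = n·p_i: 86×0.39 = 33.54, 86×0.30 = 25.8, 86×0.16 = 13.76, 86×0.15 = 12.9.
cat         O        E   (O−E)²/E
0          35    33.54     0.0636
1          24     25.8     0.1256
2           9    13.76     1.6466
3          18     12.9     2.0163
The largest term is for 3: 2.016.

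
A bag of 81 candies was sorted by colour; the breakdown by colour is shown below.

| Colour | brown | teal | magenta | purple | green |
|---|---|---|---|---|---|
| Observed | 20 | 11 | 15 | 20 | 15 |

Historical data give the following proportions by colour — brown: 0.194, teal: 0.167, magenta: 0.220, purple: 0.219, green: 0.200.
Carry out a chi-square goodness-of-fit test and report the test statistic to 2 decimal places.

Expected counts E_i = n·p_i: 81×0.194 = 15.714, 81×0.167 = 13.527, 81×0.220 = 17.82, 81×0.219 = 17.739, 81×0.200 = 16.2.
cat          O        E   (O−E)²/E
brown       20   15.714      1.169
teal        11   13.527      0.472
magenta     15    17.82      0.446
purple      20   17.739      0.288
green       15     16.2      0.089
Sum = 2.46

2.46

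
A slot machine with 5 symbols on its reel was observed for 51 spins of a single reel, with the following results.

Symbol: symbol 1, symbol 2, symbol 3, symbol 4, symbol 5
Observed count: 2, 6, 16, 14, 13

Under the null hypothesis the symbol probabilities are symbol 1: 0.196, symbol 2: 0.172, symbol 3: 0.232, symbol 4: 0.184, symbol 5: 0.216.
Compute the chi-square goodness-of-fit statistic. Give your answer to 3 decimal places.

Expected counts E_i = n·p_i: 51×0.196 = 9.996, 51×0.172 = 8.772, 51×0.232 = 11.832, 51×0.184 = 9.384, 51×0.216 = 11.016.
symbol 1: (2 − 9.996)²/9.996 = 63.936016/9.996 = 6.3962
symbol 2: (6 − 8.772)²/8.772 = 7.683984/8.772 = 0.8760
symbol 3: (16 − 11.832)²/11.832 = 17.372224/11.832 = 1.4682
symbol 4: (14 − 9.384)²/9.384 = 21.307456/9.384 = 2.2706
symbol 5: (13 − 11.016)²/11.016 = 3.936256/11.016 = 0.3573
Sum = 11.368

11.368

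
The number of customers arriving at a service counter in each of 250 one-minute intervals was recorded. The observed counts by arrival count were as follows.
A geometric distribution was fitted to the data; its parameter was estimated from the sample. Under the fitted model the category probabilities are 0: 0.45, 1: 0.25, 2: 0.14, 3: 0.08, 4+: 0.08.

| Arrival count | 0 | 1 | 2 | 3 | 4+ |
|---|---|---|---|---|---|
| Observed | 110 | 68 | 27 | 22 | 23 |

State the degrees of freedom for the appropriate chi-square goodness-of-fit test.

3

There are k = 5 categories and 1 parameter estimated from the data, so df = 5 − 1 − 1 = 3.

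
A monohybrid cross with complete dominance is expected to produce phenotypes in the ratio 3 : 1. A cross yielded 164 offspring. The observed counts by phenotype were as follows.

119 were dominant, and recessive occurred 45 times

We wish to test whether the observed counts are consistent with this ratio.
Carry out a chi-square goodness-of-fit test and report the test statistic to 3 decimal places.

0.520

Ratio total = 4. Expected counts: 164×3/4 = 123, 164×1/4 = 41.
χ² = (119−123)²/123 + (45−41)²/41
   = 0.1301 + 0.3902
Sum = 0.520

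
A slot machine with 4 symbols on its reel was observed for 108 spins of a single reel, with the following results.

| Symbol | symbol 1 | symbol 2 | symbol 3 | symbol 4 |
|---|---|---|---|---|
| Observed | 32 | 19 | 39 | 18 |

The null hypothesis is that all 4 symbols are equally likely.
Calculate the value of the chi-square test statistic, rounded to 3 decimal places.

Expected count for each of the 4 categories: 108/4 = 27.
χ² = (32−27)²/27 + (19−27)²/27 + (39−27)²/27 + (18−27)²/27
   = 0.9259 + 2.3704 + 5.3333 + 3.0000
Sum = 11.630

11.630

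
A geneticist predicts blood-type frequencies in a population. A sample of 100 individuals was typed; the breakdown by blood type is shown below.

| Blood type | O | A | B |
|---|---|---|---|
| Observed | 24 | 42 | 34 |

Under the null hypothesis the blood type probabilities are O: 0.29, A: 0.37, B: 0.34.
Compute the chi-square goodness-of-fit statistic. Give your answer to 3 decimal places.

Expected counts E_i = n·p_i: 100×0.29 = 29, 100×0.37 = 37, 100×0.34 = 34.
χ² = (24−29)²/29 + (42−37)²/37 + (34−34)²/34
   = 0.8621 + 0.6757 + 0.0000
Sum = 1.538

1.538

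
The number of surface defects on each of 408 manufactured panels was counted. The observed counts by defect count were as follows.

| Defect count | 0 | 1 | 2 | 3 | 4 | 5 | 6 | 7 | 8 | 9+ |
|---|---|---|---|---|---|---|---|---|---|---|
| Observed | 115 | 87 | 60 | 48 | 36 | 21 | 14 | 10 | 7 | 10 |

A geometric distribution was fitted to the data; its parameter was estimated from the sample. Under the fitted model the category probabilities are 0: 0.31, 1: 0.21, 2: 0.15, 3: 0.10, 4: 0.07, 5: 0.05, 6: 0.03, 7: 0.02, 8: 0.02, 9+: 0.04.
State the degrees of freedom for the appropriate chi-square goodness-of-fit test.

8

There are k = 10 categories and 1 parameter estimated from the data, so df = 10 − 1 − 1 = 8.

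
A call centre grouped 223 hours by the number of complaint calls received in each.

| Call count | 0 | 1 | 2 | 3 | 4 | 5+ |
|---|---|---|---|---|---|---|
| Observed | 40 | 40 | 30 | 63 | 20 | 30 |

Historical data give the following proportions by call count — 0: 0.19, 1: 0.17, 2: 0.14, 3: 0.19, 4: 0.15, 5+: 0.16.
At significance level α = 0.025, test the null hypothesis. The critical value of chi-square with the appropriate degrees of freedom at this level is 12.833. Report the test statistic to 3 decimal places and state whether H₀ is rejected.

16.653; reject

Expected counts E_i = n·p_i: 223×0.19 = 42.37, 223×0.17 = 37.91, 223×0.14 = 31.22, 223×0.19 = 42.37, 223×0.15 = 33.45, 223×0.16 = 35.68.
0: (40 − 42.37)²/42.37 = 5.6169/42.37 = 0.1326
1: (40 − 37.91)²/37.91 = 4.3681/37.91 = 0.1152
2: (30 − 31.22)²/31.22 = 1.4884/31.22 = 0.0477
3: (63 − 42.37)²/42.37 = 425.5969/42.37 = 10.0448
4: (20 − 33.45)²/33.45 = 180.9025/33.45 = 5.4081
5+: (30 − 35.68)²/35.68 = 32.2624/35.68 = 0.9042
Sum = 16.653
df = 5. Since 16.653 > 12.833, we reject H₀.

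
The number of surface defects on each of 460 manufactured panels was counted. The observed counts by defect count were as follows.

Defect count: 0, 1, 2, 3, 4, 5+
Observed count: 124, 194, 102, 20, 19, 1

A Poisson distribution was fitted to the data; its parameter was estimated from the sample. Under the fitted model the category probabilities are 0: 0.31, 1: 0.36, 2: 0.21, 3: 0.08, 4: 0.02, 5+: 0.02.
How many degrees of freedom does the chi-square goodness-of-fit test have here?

There are k = 6 categories and 1 parameter estimated from the data, so df = 6 − 1 − 1 = 4.

4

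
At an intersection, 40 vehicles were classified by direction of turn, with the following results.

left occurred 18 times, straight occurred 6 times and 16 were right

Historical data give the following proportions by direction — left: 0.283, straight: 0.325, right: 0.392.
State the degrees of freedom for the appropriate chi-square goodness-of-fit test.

There are k = 3 categories and no parameters were estimated from the data, so df = 3 − 1 = 2.

2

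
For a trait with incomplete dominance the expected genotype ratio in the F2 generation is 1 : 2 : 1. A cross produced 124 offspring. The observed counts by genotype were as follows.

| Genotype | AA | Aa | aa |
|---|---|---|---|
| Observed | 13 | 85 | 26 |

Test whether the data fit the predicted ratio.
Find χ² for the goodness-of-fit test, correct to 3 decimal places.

Ratio total = 4. Expected counts: 124×1/4 = 31, 124×2/4 = 62, 124×1/4 = 31.
χ² = (13−31)²/31 + (85−62)²/62 + (26−31)²/31
   = 10.4516 + 8.5323 + 0.8065
Sum = 19.790

19.790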